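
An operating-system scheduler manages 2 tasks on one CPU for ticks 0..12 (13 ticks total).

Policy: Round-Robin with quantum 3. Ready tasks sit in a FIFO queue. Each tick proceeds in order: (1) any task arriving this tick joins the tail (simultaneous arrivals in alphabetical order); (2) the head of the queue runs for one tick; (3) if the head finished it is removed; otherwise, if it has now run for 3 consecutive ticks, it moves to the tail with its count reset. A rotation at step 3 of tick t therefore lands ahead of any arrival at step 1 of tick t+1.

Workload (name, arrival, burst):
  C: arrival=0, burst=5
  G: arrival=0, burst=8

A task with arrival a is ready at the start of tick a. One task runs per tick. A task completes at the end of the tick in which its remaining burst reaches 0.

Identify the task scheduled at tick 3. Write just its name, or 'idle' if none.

running at tick 3 = G

t=0: queue=[C,G] q_used=0 → run C
t=1: queue=[C,G] q_used=1 → run C
t=2: queue=[C,G] q_used=2 → run C
t=3: queue=[G,C] q_used=0 → run G
t=4: queue=[G,C] q_used=1 → run G
t=5: queue=[G,C] q_used=2 → run G
t=6: queue=[C,G] q_used=0 → run C
t=7: queue=[C,G] q_used=1 → run C
t=8: queue=[G] q_used=0 → run G
t=9: queue=[G] q_used=1 → run G
t=10: queue=[G] q_used=2 → run G
t=11: queue=[G] q_used=0 → run G
t=12: queue=[G] q_used=1 → run G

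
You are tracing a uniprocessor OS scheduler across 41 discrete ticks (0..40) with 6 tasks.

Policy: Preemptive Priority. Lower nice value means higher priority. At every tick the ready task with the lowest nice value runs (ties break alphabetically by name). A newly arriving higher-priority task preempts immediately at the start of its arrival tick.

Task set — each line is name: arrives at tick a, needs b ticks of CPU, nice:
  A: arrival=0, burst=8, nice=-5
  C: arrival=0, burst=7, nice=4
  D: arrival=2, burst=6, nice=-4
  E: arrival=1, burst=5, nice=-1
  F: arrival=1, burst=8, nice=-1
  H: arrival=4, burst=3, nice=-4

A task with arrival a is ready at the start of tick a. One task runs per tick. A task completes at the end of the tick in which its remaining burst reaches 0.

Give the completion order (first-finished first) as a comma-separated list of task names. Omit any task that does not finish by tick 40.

completion order = A, D, H, E, F, C

t=0: ready={A,C} → run A
t=1: ready={A,C,E,F} → run A
t=2: ready={A,C,D,E,F} → run A
t=3: ready={A,C,D,E,F} → run A
t=4: ready={A,C,D,E,F,H} → run A
t=5: ready={A,C,D,E,F,H} → run A
t=6: ready={A,C,D,E,F,H} → run A
t=7: ready={A,C,D,E,F,H} → run A
t=8: ready={C,D,E,F,H} → run D
t=9: ready={C,D,E,F,H} → run D
t=10: ready={C,D,E,F,H} → run D
t=11: ready={C,D,E,F,H} → run D
t=12: ready={C,D,E,F,H} → run D
t=13: ready={C,D,E,F,H} → run D
t=14: ready={C,E,F,H} → run H
t=15: ready={C,E,F,H} → run H
t=16: ready={C,E,F,H} → run H
t=17: ready={C,E,F} → run E
t=18: ready={C,E,F} → run E
t=19: ready={C,E,F} → run E
t=20: ready={C,E,F} → run E
t=21: ready={C,E,F} → run E
t=22: ready={C,F} → run F
t=23: ready={C,F} → run F
t=24: ready={C,F} → run F
t=25: ready={C,F} → run F
t=26: ready={C,F} → run F
t=27: ready={C,F} → run F
t=28: ready={C,F} → run F
t=29: ready={C,F} → run F
t=30: ready={C} → run C
t=31: ready={C} → run C
t=32: ready={C} → run C
t=33: ready={C} → run C
t=34: ready={C} → run C
t=35: ready={C} → run C
t=36: ready={C} → run C
t=37: (idle)
t=38: (idle)
t=39: (idle)
t=40: (idle)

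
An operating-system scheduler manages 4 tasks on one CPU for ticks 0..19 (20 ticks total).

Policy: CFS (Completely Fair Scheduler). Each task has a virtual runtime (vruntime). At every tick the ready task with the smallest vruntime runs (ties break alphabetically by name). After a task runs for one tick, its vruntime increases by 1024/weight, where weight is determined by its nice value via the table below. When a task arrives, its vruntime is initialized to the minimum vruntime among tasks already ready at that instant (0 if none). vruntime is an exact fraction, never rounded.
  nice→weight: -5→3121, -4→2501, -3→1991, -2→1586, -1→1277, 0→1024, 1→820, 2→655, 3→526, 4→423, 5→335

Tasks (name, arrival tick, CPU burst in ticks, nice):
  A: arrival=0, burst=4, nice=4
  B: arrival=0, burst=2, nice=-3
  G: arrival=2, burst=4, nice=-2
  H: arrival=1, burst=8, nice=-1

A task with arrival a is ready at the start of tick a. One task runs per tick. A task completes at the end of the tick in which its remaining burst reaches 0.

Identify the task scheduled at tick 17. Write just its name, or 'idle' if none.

t=0: vr[A=0 B=0] → run A
t=1: vr[A=1024/423 B=0 H=0] → run B
t=2: vr[A=1024/423 B=1024/1991 G=0 H=0] → run G
t=3: vr[A=1024/423 B=1024/1991 G=512/793 H=0] → run H
t=4: vr[A=1024/423 B=1024/1991 G=512/793 H=1024/1277] → run B
t=5: vr[A=1024/423 G=512/793 H=1024/1277] → run G
t=6: vr[A=1024/423 G=1024/793 H=1024/1277] → run H
t=7: vr[A=1024/423 G=1024/793 H=2048/1277] → run G
t=8: vr[A=1024/423 G=1536/793 H=2048/1277] → run H
t=9: vr[A=1024/423 G=1536/793 H=3072/1277] → run G
t=10: vr[A=1024/423 H=3072/1277] → run H
t=11: vr[A=1024/423 H=4096/1277] → run A
t=12: vr[A=2048/423 H=4096/1277] → run H
t=13: vr[A=2048/423 H=5120/1277] → run H
t=14: vr[A=2048/423 H=6144/1277] → run H
t=15: vr[A=2048/423 H=7168/1277] → run A
t=16: vr[A=1024/141 H=7168/1277] → run H
t=17: vr[A=1024/141] → run A
t=18: (idle)
t=19: (idle)

running at tick 17 = A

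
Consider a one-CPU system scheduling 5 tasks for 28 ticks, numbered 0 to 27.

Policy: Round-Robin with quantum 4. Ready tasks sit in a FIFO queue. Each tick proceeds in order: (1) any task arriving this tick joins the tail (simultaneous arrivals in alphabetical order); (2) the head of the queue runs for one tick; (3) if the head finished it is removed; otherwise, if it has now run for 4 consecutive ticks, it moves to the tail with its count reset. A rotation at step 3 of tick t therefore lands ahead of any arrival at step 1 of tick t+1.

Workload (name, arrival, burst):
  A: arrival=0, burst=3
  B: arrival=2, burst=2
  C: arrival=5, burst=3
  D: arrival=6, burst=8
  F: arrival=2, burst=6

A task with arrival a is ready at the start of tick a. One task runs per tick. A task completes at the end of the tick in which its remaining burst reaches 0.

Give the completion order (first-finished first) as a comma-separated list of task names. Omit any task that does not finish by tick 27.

completion order = A, B, C, F, D

t=0: queue=[A] q_used=0 → run A
t=1: queue=[A] q_used=1 → run A
t=2: queue=[A,B,F] q_used=2 → run A
t=3: queue=[B,F] q_used=0 → run B
t=4: queue=[B,F] q_used=1 → run B
t=5: queue=[F,C] q_used=0 → run F
t=6: queue=[F,C,D] q_used=1 → run F
t=7: queue=[F,C,D] q_used=2 → run F
t=8: queue=[F,C,D] q_used=3 → run F
t=9: queue=[C,D,F] q_used=0 → run C
t=10: queue=[C,D,F] q_used=1 → run C
t=11: queue=[C,D,F] q_used=2 → run C
t=12: queue=[D,F] q_used=0 → run D
t=13: queue=[D,F] q_used=1 → run D
t=14: queue=[D,F] q_used=2 → run D
t=15: queue=[D,F] q_used=3 → run D
t=16: queue=[F,D] q_used=0 → run F
t=17: queue=[F,D] q_used=1 → run F
t=18: queue=[D] q_used=0 → run D
t=19: queue=[D] q_used=1 → run D
t=20: queue=[D] q_used=2 → run D
t=21: queue=[D] q_used=3 → run D
t=22: (idle)
t=23: (idle)
t=24: (idle)
t=25: (idle)
t=26: (idle)
t=27: (idle)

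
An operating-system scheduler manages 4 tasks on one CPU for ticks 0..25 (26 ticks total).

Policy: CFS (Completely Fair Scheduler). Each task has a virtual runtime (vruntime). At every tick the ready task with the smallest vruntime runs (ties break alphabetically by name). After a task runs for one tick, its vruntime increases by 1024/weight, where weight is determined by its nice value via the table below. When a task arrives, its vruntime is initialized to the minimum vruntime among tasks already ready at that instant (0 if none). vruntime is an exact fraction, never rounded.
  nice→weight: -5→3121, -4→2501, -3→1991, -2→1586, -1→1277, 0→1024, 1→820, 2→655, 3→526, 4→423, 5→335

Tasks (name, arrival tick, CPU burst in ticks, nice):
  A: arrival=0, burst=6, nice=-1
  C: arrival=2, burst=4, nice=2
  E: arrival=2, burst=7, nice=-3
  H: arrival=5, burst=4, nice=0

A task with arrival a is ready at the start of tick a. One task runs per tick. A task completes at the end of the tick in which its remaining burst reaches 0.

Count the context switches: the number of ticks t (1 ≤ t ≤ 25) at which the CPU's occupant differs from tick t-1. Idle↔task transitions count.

context switches = 17

t=0: vr[A=0] → run A
t=1: vr[A=1024/1277] → run A
t=2: vr[A=2048/1277 C=2048/1277 E=2048/1277] → run A
t=3: vr[A=3072/1277 C=2048/1277 E=2048/1277] → run C
t=4: vr[A=3072/1277 C=2649088/836435 E=2048/1277] → run E
t=5: vr[A=3072/1277 C=2649088/836435 E=5385216/2542507 H=5385216/2542507] → run E
t=6: vr[A=3072/1277 C=2649088/836435 E=6692864/2542507 H=5385216/2542507] → run H
t=7: vr[A=3072/1277 C=2649088/836435 E=6692864/2542507 H=7927723/2542507] → run A
t=8: vr[A=4096/1277 C=2649088/836435 E=6692864/2542507 H=7927723/2542507] → run E
t=9: vr[A=4096/1277 C=2649088/836435 E=8000512/2542507 H=7927723/2542507] → run H
t=10: vr[A=4096/1277 C=2649088/836435 E=8000512/2542507 H=10470230/2542507] → run E
t=11: vr[A=4096/1277 C=2649088/836435 E=9308160/2542507 H=10470230/2542507] → run C
t=12: vr[A=4096/1277 C=3956736/836435 E=9308160/2542507 H=10470230/2542507] → run A
t=13: vr[A=5120/1277 C=3956736/836435 E=9308160/2542507 H=10470230/2542507] → run E
t=14: vr[A=5120/1277 C=3956736/836435 E=10615808/2542507 H=10470230/2542507] → run A
t=15: vr[C=3956736/836435 E=10615808/2542507 H=10470230/2542507] → run H
t=16: vr[C=3956736/836435 E=10615808/2542507 H=13012737/2542507] → run E
t=17: vr[C=3956736/836435 E=11923456/2542507 H=13012737/2542507] → run E
t=18: vr[C=3956736/836435 H=13012737/2542507] → run C
t=19: vr[C=5264384/836435 H=13012737/2542507] → run H
t=20: vr[C=5264384/836435] → run C
t=21: (idle)
t=22: (idle)
t=23: (idle)
t=24: (idle)
t=25: (idle)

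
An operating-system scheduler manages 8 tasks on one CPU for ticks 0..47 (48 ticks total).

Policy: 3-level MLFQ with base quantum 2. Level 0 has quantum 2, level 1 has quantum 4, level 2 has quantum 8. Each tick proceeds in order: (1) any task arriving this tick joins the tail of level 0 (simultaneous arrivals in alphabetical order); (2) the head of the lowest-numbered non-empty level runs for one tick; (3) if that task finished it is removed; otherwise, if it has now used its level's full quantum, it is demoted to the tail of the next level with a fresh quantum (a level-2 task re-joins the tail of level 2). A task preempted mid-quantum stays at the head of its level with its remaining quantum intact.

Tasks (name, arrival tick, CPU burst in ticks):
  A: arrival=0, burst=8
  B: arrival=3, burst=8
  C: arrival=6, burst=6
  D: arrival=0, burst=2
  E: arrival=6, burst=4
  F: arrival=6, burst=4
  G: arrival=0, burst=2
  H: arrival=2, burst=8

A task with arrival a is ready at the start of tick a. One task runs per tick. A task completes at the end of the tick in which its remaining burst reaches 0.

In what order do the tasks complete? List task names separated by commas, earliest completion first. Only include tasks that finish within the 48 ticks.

t=0: L0/L1/L2 = ADG/-/- → run A
t=1: L0/L1/L2 = ADG/-/- → run A
t=2: L0/L1/L2 = DGH/A/- → run D
t=3: L0/L1/L2 = DGHB/A/- → run D
t=4: L0/L1/L2 = GHB/A/- → run G
t=5: L0/L1/L2 = GHB/A/- → run G
t=6: L0/L1/L2 = HBCEF/A/- → run H
t=7: L0/L1/L2 = HBCEF/A/- → run H
t=8: L0/L1/L2 = BCEF/AH/- → run B
t=9: L0/L1/L2 = BCEF/AH/- → run B
t=10: L0/L1/L2 = CEF/AHB/- → run C
t=11: L0/L1/L2 = CEF/AHB/- → run C
t=12: L0/L1/L2 = EF/AHBC/- → run E
t=13: L0/L1/L2 = EF/AHBC/- → run E
t=14: L0/L1/L2 = F/AHBCE/- → run F
t=15: L0/L1/L2 = F/AHBCE/- → run F
t=16: L0/L1/L2 = -/AHBCEF/- → run A
t=17: L0/L1/L2 = -/AHBCEF/- → run A
t=18: L0/L1/L2 = -/AHBCEF/- → run A
t=19: L0/L1/L2 = -/AHBCEF/- → run A
t=20: L0/L1/L2 = -/HBCEF/A → run H
t=21: L0/L1/L2 = -/HBCEF/A → run H
t=22: L0/L1/L2 = -/HBCEF/A → run H
t=23: L0/L1/L2 = -/HBCEF/A → run H
t=24: L0/L1/L2 = -/BCEF/AH → run B
t=25: L0/L1/L2 = -/BCEF/AH → run B
t=26: L0/L1/L2 = -/BCEF/AH → run B
t=27: L0/L1/L2 = -/BCEF/AH → run B
t=28: L0/L1/L2 = -/CEF/AHB → run C
t=29: L0/L1/L2 = -/CEF/AHB → run C
t=30: L0/L1/L2 = -/CEF/AHB → run C
t=31: L0/L1/L2 = -/CEF/AHB → run C
t=32: L0/L1/L2 = -/EF/AHB → run E
t=33: L0/L1/L2 = -/EF/AHB → run E
t=34: L0/L1/L2 = -/F/AHB → run F
t=35: L0/L1/L2 = -/F/AHB → run F
t=36: L0/L1/L2 = -/-/AHB → run A
t=37: L0/L1/L2 = -/-/AHB → run A
t=38: L0/L1/L2 = -/-/HB → run H
t=39: L0/L1/L2 = -/-/HB → run H
t=40: L0/L1/L2 = -/-/B → run B
t=41: L0/L1/L2 = -/-/B → run B
t=42: (idle)
t=43: (idle)
t=44: (idle)
t=45: (idle)
t=46: (idle)
t=47: (idle)

completion order = D, G, C, E, F, A, H, B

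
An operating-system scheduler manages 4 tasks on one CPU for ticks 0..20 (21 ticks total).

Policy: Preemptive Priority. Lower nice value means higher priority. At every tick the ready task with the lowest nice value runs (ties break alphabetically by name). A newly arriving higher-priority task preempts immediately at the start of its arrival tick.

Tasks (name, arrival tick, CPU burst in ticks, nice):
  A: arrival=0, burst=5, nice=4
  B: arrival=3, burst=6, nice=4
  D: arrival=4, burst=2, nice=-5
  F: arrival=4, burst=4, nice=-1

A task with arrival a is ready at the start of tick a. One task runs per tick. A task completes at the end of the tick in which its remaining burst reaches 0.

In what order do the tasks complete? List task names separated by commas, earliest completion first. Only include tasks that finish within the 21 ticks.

t=0: ready={A} → run A
t=1: ready={A} → run A
t=2: ready={A} → run A
t=3: ready={A,B} → run A
t=4: ready={A,B,D,F} → run D
t=5: ready={A,B,D,F} → run D
t=6: ready={A,B,F} → run F
t=7: ready={A,B,F} → run F
t=8: ready={A,B,F} → run F
t=9: ready={A,B,F} → run F
t=10: ready={A,B} → run A
t=11: ready={B} → run B
t=12: ready={B} → run B
t=13: ready={B} → run B
t=14: ready={B} → run B
t=15: ready={B} → run B
t=16: ready={B} → run B
t=17: (idle)
t=18: (idle)
t=19: (idle)
t=20: (idle)

completion order = D, F, A, B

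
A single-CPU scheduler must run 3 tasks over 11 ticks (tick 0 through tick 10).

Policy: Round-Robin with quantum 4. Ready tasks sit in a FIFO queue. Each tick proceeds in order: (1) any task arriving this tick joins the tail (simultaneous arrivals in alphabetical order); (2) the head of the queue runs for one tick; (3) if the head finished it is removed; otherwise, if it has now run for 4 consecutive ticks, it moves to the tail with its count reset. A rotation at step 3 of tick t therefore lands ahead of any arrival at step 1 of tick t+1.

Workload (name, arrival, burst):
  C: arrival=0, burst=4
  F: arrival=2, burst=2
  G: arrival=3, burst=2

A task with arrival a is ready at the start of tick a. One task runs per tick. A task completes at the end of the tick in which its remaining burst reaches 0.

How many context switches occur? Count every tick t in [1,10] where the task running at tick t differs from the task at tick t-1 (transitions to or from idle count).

context switches = 3

t=0: queue=[C] q_used=0 → run C
t=1: queue=[C] q_used=1 → run C
t=2: queue=[C,F] q_used=2 → run C
t=3: queue=[C,F,G] q_used=3 → run C
t=4: queue=[F,G] q_used=0 → run F
t=5: queue=[F,G] q_used=1 → run F
t=6: queue=[G] q_used=0 → run G
t=7: queue=[G] q_used=1 → run G
t=8: (idle)
t=9: (idle)
t=10: (idle)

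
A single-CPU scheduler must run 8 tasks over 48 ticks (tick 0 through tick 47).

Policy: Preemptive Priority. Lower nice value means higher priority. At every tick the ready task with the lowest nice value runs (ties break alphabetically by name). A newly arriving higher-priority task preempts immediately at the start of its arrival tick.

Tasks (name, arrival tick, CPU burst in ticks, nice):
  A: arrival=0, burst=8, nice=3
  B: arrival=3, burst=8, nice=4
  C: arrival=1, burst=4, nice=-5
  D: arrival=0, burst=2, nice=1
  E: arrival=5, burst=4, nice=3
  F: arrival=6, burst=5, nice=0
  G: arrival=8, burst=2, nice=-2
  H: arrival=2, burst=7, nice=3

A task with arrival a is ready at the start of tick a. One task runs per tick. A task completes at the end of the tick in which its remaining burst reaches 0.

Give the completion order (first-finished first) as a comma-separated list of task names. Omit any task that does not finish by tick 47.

t=0: ready={A,D} → run D
t=1: ready={A,C,D} → run C
t=2: ready={A,C,D,H} → run C
t=3: ready={A,B,C,D,H} → run C
t=4: ready={A,B,C,D,H} → run C
t=5: ready={A,B,D,E,H} → run D
t=6: ready={A,B,E,F,H} → run F
t=7: ready={A,B,E,F,H} → run F
t=8: ready={A,B,E,F,G,H} → run G
t=9: ready={A,B,E,F,G,H} → run G
t=10: ready={A,B,E,F,H} → run F
t=11: ready={A,B,E,F,H} → run F
t=12: ready={A,B,E,F,H} → run F
t=13: ready={A,B,E,H} → run A
t=14: ready={A,B,E,H} → run A
t=15: ready={A,B,E,H} → run A
t=16: ready={A,B,E,H} → run A
t=17: ready={A,B,E,H} → run A
t=18: ready={A,B,E,H} → run A
t=19: ready={A,B,E,H} → run A
t=20: ready={A,B,E,H} → run A
t=21: ready={B,E,H} → run E
t=22: ready={B,E,H} → run E
t=23: ready={B,E,H} → run E
t=24: ready={B,E,H} → run E
t=25: ready={B,H} → run H
t=26: ready={B,H} → run H
t=27: ready={B,H} → run H
t=28: ready={B,H} → run H
t=29: ready={B,H} → run H
t=30: ready={B,H} → run H
t=31: ready={B,H} → run H
t=32: ready={B} → run B
t=33: ready={B} → run B
t=34: ready={B} → run B
t=35: ready={B} → run B
t=36: ready={B} → run B
t=37: ready={B} → run B
t=38: ready={B} → run B
t=39: ready={B} → run B
t=40: (idle)
t=41: (idle)
t=42: (idle)
t=43: (idle)
t=44: (idle)
t=45: (idle)
t=46: (idle)
t=47: (idle)

completion order = C, D, G, F, A, E, H, B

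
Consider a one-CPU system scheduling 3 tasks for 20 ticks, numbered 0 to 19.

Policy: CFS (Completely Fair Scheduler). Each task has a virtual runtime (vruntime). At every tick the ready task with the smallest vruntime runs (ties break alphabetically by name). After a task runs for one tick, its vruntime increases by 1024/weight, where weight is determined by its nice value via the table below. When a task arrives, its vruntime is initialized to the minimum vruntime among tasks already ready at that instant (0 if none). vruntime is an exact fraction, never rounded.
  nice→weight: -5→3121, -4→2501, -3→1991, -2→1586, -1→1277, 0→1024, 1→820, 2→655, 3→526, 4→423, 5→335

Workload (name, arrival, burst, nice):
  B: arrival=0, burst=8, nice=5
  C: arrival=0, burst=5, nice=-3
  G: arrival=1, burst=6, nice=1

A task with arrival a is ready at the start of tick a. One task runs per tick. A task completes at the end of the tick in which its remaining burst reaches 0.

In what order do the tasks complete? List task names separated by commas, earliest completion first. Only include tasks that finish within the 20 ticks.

completion order = C, G, B

t=0: vr[B=0 C=0] → run B
t=1: vr[B=1024/335 C=0 G=0] → run C
t=2: vr[B=1024/335 C=1024/1991 G=0] → run G
t=3: vr[B=1024/335 C=1024/1991 G=256/205] → run C
t=4: vr[B=1024/335 C=2048/1991 G=256/205] → run C
t=5: vr[B=1024/335 C=3072/1991 G=256/205] → run G
t=6: vr[B=1024/335 C=3072/1991 G=512/205] → run C
t=7: vr[B=1024/335 C=4096/1991 G=512/205] → run C
t=8: vr[B=1024/335 G=512/205] → run G
t=9: vr[B=1024/335 G=768/205] → run B
t=10: vr[B=2048/335 G=768/205] → run G
t=11: vr[B=2048/335 G=1024/205] → run G
t=12: vr[B=2048/335 G=256/41] → run B
t=13: vr[B=3072/335 G=256/41] → run G
t=14: vr[B=3072/335] → run B
t=15: vr[B=4096/335] → run B
t=16: vr[B=1024/67] → run B
t=17: vr[B=6144/335] → run B
t=18: vr[B=7168/335] → run B
t=19: (idle)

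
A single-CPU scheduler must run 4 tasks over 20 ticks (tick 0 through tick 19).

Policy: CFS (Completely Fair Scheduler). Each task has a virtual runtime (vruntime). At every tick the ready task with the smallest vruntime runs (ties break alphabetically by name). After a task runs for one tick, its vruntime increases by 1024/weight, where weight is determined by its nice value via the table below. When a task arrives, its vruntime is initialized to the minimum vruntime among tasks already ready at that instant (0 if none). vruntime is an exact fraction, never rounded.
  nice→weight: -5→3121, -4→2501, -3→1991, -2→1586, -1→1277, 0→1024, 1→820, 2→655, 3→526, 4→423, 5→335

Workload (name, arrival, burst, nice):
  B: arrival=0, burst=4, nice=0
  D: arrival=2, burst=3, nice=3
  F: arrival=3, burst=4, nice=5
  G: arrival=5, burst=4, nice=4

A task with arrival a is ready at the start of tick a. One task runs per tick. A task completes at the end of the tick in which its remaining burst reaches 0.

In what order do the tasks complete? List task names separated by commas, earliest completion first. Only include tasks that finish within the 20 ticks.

t=0: vr[B=0] → run B
t=1: vr[B=1] → run B
t=2: vr[B=2 D=2] → run B
t=3: vr[B=3 D=2 F=2] → run D
t=4: vr[B=3 D=1038/263 F=2] → run F
t=5: vr[B=3 D=1038/263 F=1694/335 G=3] → run B
t=6: vr[D=1038/263 F=1694/335 G=3] → run G
t=7: vr[D=1038/263 F=1694/335 G=2293/423] → run D
t=8: vr[D=1550/263 F=1694/335 G=2293/423] → run F
t=9: vr[D=1550/263 F=2718/335 G=2293/423] → run G
t=10: vr[D=1550/263 F=2718/335 G=3317/423] → run D
t=11: vr[F=2718/335 G=3317/423] → run G
t=12: vr[F=2718/335 G=1447/141] → run F
t=13: vr[F=3742/335 G=1447/141] → run G
t=14: vr[F=3742/335] → run F
t=15: (idle)
t=16: (idle)
t=17: (idle)
t=18: (idle)
t=19: (idle)

completion order = B, D, G, F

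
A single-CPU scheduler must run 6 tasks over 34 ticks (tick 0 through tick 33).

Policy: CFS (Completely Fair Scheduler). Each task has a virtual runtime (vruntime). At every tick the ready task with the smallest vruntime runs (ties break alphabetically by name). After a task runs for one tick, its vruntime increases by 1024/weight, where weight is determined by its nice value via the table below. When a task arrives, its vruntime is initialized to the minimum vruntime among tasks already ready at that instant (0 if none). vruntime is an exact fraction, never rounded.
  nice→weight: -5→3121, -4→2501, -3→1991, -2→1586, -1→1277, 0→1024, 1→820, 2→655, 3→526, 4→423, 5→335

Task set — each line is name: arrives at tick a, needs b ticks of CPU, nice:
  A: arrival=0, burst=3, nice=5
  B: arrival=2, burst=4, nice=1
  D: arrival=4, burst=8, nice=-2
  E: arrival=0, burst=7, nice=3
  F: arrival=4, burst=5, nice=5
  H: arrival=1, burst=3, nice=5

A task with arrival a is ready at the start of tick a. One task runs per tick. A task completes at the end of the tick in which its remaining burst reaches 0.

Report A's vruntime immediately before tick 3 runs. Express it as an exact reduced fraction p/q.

vruntime(A, start of tick 3) = 1024/335

t=0: vr[A=0 E=0] → run A
t=1: vr[A=1024/335 E=0 H=0] → run E
t=2: vr[A=1024/335 B=0 E=512/263 H=0] → run B
t=3: vr[A=1024/335 B=256/205 E=512/263 H=0] → run H
t=4: vr[A=1024/335 B=256/205 D=256/205 E=512/263 F=256/205 H=1024/335] → run B
t=5: vr[A=1024/335 B=512/205 D=256/205 E=512/263 F=256/205 H=1024/335] → run D
t=6: vr[A=1024/335 B=512/205 D=307968/162565 E=512/263 F=256/205 H=1024/335] → run F
t=7: vr[A=1024/335 B=512/205 D=307968/162565 E=512/263 F=59136/13735 H=1024/335] → run D
t=8: vr[A=1024/335 B=512/205 D=412928/162565 E=512/263 F=59136/13735 H=1024/335] → run E
t=9: vr[A=1024/335 B=512/205 D=412928/162565 E=1024/263 F=59136/13735 H=1024/335] → run B
t=10: vr[A=1024/335 B=768/205 D=412928/162565 E=1024/263 F=59136/13735 H=1024/335] → run D
t=11: vr[A=1024/335 B=768/205 D=517888/162565 E=1024/263 F=59136/13735 H=1024/335] → run A
t=12: vr[A=2048/335 B=768/205 D=517888/162565 E=1024/263 F=59136/13735 H=1024/335] → run H
t=13: vr[A=2048/335 B=768/205 D=517888/162565 E=1024/263 F=59136/13735 H=2048/335] → run D
t=14: vr[A=2048/335 B=768/205 D=622848/162565 E=1024/263 F=59136/13735 H=2048/335] → run B
t=15: vr[A=2048/335 D=622848/162565 E=1024/263 F=59136/13735 H=2048/335] → run D
t=16: vr[A=2048/335 D=727808/162565 E=1024/263 F=59136/13735 H=2048/335] → run E
t=17: vr[A=2048/335 D=727808/162565 E=1536/263 F=59136/13735 H=2048/335] → run F
t=18: vr[A=2048/335 D=727808/162565 E=1536/263 F=20224/2747 H=2048/335] → run D
t=19: vr[A=2048/335 D=832768/162565 E=1536/263 F=20224/2747 H=2048/335] → run D
t=20: vr[A=2048/335 D=937728/162565 E=1536/263 F=20224/2747 H=2048/335] → run D
t=21: vr[A=2048/335 E=1536/263 F=20224/2747 H=2048/335] → run E
t=22: vr[A=2048/335 E=2048/263 F=20224/2747 H=2048/335] → run A
t=23: vr[E=2048/263 F=20224/2747 H=2048/335] → run H
t=24: vr[E=2048/263 F=20224/2747] → run F
t=25: vr[E=2048/263 F=143104/13735] → run E
t=26: vr[E=2560/263 F=143104/13735] → run E
t=27: vr[E=3072/263 F=143104/13735] → run F
t=28: vr[E=3072/263 F=185088/13735] → run E
t=29: vr[F=185088/13735] → run F
t=30: (idle)
t=31: (idle)
t=32: (idle)
t=33: (idle)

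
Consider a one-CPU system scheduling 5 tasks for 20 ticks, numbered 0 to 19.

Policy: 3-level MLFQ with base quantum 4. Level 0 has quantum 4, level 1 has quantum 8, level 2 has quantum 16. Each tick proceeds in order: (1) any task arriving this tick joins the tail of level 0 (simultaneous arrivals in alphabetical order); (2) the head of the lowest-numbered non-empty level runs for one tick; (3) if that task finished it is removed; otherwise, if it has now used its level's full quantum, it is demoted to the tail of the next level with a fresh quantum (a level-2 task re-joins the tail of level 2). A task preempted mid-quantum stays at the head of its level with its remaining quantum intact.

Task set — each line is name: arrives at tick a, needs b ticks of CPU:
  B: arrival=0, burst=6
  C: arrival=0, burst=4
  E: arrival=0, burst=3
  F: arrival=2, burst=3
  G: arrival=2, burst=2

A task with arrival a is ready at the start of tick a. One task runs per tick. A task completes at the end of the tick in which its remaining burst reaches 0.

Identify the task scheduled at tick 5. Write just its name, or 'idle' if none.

running at tick 5 = C

t=0: L0/L1/L2 = BCE/-/- → run B
t=1: L0/L1/L2 = BCE/-/- → run B
t=2: L0/L1/L2 = BCEFG/-/- → run B
t=3: L0/L1/L2 = BCEFG/-/- → run B
t=4: L0/L1/L2 = CEFG/B/- → run C
t=5: L0/L1/L2 = CEFG/B/- → run C
t=6: L0/L1/L2 = CEFG/B/- → run C
t=7: L0/L1/L2 = CEFG/B/- → run C
t=8: L0/L1/L2 = EFG/B/- → run E
t=9: L0/L1/L2 = EFG/B/- → run E
t=10: L0/L1/L2 = EFG/B/- → run E
t=11: L0/L1/L2 = FG/B/- → run F
t=12: L0/L1/L2 = FG/B/- → run F
t=13: L0/L1/L2 = FG/B/- → run F
t=14: L0/L1/L2 = G/B/- → run G
t=15: L0/L1/L2 = G/B/- → run G
t=16: L0/L1/L2 = -/B/- → run B
t=17: L0/L1/L2 = -/B/- → run B
t=18: (idle)
t=19: (idle)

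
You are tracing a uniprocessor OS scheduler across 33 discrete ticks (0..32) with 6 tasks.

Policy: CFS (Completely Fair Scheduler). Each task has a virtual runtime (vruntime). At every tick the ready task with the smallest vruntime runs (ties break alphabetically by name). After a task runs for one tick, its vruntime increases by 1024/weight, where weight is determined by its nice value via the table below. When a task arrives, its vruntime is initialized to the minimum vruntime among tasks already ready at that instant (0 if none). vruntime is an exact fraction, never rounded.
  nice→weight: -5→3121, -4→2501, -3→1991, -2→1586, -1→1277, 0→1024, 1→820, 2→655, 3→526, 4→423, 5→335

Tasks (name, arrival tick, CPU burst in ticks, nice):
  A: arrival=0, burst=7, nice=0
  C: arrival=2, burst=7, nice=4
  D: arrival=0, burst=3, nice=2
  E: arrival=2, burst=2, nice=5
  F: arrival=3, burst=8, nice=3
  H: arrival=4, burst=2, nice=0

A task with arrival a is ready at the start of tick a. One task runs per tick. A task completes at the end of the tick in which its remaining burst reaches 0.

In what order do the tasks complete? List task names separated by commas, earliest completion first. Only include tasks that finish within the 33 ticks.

completion order = H, D, E, A, F, C

t=0: vr[A=0 D=0] → run A
t=1: vr[A=1 D=0] → run D
t=2: vr[A=1 C=1 D=1024/655 E=1] → run A
t=3: vr[A=2 C=1 D=1024/655 E=1 F=1] → run C
t=4: vr[A=2 C=1447/423 D=1024/655 E=1 F=1 H=1] → run E
t=5: vr[A=2 C=1447/423 D=1024/655 E=1359/335 F=1 H=1] → run F
t=6: vr[A=2 C=1447/423 D=1024/655 E=1359/335 F=775/263 H=1] → run H
t=7: vr[A=2 C=1447/423 D=1024/655 E=1359/335 F=775/263 H=2] → run D
t=8: vr[A=2 C=1447/423 D=2048/655 E=1359/335 F=775/263 H=2] → run A
t=9: vr[A=3 C=1447/423 D=2048/655 E=1359/335 F=775/263 H=2] → run H
t=10: vr[A=3 C=1447/423 D=2048/655 E=1359/335 F=775/263] → run F
t=11: vr[A=3 C=1447/423 D=2048/655 E=1359/335 F=1287/263] → run A
t=12: vr[A=4 C=1447/423 D=2048/655 E=1359/335 F=1287/263] → run D
t=13: vr[A=4 C=1447/423 E=1359/335 F=1287/263] → run C
t=14: vr[A=4 C=2471/423 E=1359/335 F=1287/263] → run A
t=15: vr[A=5 C=2471/423 E=1359/335 F=1287/263] → run E
t=16: vr[A=5 C=2471/423 F=1287/263] → run F
t=17: vr[A=5 C=2471/423 F=1799/263] → run A
t=18: vr[A=6 C=2471/423 F=1799/263] → run C
t=19: vr[A=6 C=1165/141 F=1799/263] → run A
t=20: vr[C=1165/141 F=1799/263] → run F
t=21: vr[C=1165/141 F=2311/263] → run C
t=22: vr[C=4519/423 F=2311/263] → run F
t=23: vr[C=4519/423 F=2823/263] → run C
t=24: vr[C=5543/423 F=2823/263] → run F
t=25: vr[C=5543/423 F=3335/263] → run F
t=26: vr[C=5543/423 F=3847/263] → run C
t=27: vr[C=2189/141 F=3847/263] → run F
t=28: vr[C=2189/141] → run C
t=29: (idle)
t=30: (idle)
t=31: (idle)
t=32: (idle)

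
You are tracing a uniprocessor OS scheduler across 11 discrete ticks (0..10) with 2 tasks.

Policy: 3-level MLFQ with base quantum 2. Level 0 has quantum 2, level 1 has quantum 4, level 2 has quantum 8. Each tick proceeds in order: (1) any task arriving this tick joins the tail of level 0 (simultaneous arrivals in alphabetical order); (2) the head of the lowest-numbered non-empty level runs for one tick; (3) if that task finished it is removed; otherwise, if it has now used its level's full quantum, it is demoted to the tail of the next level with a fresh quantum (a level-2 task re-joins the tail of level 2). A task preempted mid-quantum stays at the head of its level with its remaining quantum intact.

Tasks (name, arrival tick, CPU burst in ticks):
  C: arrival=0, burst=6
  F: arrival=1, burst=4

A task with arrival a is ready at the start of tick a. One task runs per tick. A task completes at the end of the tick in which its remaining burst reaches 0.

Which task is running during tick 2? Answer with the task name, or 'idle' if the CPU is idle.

t=0: L0/L1/L2 = C/-/- → run C
t=1: L0/L1/L2 = CF/-/- → run C
t=2: L0/L1/L2 = F/C/- → run F
t=3: L0/L1/L2 = F/C/- → run F
t=4: L0/L1/L2 = -/CF/- → run C
t=5: L0/L1/L2 = -/CF/- → run C
t=6: L0/L1/L2 = -/CF/- → run C
t=7: L0/L1/L2 = -/CF/- → run C
t=8: L0/L1/L2 = -/F/- → run F
t=9: L0/L1/L2 = -/F/- → run F
t=10: (idle)

running at tick 2 = F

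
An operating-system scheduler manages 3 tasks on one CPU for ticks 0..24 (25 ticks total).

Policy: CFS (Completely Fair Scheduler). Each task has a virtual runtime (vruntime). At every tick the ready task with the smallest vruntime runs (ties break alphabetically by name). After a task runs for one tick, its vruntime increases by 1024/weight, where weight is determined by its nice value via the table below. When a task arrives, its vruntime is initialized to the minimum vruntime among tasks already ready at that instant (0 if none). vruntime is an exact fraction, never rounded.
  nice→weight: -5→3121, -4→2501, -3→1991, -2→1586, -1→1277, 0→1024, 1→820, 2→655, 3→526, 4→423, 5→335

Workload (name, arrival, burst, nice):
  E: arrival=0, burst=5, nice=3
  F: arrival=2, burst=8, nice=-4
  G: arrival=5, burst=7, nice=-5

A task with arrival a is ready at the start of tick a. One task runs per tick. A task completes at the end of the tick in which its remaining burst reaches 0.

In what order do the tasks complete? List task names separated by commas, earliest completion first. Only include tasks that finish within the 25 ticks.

completion order = G, F, E

t=0: vr[E=0] → run E
t=1: vr[E=512/263] → run E
t=2: vr[E=1024/263 F=1024/263] → run E
t=3: vr[E=1536/263 F=1024/263] → run F
t=4: vr[E=1536/263 F=2830336/657763] → run F
t=5: vr[E=1536/263 F=3099648/657763 G=3099648/657763] → run F
t=6: vr[E=1536/263 F=3368960/657763 G=3099648/657763] → run G
t=7: vr[E=1536/263 F=3368960/657763 G=10347550720/2052878323] → run G
t=8: vr[E=1536/263 F=3368960/657763 G=11021100032/2052878323] → run F
t=9: vr[E=1536/263 F=3638272/657763 G=11021100032/2052878323] → run G
t=10: vr[E=1536/263 F=3638272/657763 G=11694649344/2052878323] → run F
t=11: vr[E=1536/263 F=3907584/657763 G=11694649344/2052878323] → run G
t=12: vr[E=1536/263 F=3907584/657763 G=12368198656/2052878323] → run E
t=13: vr[E=2048/263 F=3907584/657763 G=12368198656/2052878323] → run F
t=14: vr[E=2048/263 F=4176896/657763 G=12368198656/2052878323] → run G
t=15: vr[E=2048/263 F=4176896/657763 G=13041747968/2052878323] → run F
t=16: vr[E=2048/263 F=4446208/657763 G=13041747968/2052878323] → run G
t=17: vr[E=2048/263 F=4446208/657763 G=13715297280/2052878323] → run G
t=18: vr[E=2048/263 F=4446208/657763] → run F
t=19: vr[E=2048/263] → run E
t=20: (idle)
t=21: (idle)
t=22: (idle)
t=23: (idle)
t=24: (idle)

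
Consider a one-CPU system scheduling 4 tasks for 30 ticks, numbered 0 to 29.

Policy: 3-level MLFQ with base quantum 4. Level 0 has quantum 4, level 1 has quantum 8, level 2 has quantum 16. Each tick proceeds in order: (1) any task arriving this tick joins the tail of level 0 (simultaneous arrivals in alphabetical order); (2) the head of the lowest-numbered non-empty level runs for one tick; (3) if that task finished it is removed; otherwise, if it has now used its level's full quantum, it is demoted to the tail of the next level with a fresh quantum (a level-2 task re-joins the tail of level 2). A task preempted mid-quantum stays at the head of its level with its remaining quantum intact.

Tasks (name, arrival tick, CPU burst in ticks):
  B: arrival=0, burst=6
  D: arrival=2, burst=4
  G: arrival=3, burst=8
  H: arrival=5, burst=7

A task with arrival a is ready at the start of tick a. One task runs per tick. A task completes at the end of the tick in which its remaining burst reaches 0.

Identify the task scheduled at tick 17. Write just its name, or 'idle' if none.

t=0: L0/L1/L2 = B/-/- → run B
t=1: L0/L1/L2 = B/-/- → run B
t=2: L0/L1/L2 = BD/-/- → run B
t=3: L0/L1/L2 = BDG/-/- → run B
t=4: L0/L1/L2 = DG/B/- → run D
t=5: L0/L1/L2 = DGH/B/- → run D
t=6: L0/L1/L2 = DGH/B/- → run D
t=7: L0/L1/L2 = DGH/B/- → run D
t=8: L0/L1/L2 = GH/B/- → run G
t=9: L0/L1/L2 = GH/B/- → run G
t=10: L0/L1/L2 = GH/B/- → run G
t=11: L0/L1/L2 = GH/B/- → run G
t=12: L0/L1/L2 = H/BG/- → run H
t=13: L0/L1/L2 = H/BG/- → run H
t=14: L0/L1/L2 = H/BG/- → run H
t=15: L0/L1/L2 = H/BG/- → run H
t=16: L0/L1/L2 = -/BGH/- → run B
t=17: L0/L1/L2 = -/BGH/- → run B
t=18: L0/L1/L2 = -/GH/- → run G
t=19: L0/L1/L2 = -/GH/- → run G
t=20: L0/L1/L2 = -/GH/- → run G
t=21: L0/L1/L2 = -/GH/- → run G
t=22: L0/L1/L2 = -/H/- → run H
t=23: L0/L1/L2 = -/H/- → run H
t=24: L0/L1/L2 = -/H/- → run H
t=25: (idle)
t=26: (idle)
t=27: (idle)
t=28: (idle)
t=29: (idle)

running at tick 17 = B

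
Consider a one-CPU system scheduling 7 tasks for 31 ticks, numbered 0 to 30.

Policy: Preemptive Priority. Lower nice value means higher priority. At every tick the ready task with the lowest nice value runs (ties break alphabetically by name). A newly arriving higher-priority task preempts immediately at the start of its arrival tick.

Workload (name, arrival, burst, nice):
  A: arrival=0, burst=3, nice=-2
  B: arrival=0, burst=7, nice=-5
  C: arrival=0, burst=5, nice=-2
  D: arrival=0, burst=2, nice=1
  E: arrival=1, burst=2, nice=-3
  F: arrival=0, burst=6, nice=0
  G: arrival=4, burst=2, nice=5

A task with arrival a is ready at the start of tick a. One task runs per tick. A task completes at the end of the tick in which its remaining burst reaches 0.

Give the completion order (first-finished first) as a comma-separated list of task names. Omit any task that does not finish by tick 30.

t=0: ready={A,B,C,D,F} → run B
t=1: ready={A,B,C,D,E,F} → run B
t=2: ready={A,B,C,D,E,F} → run B
t=3: ready={A,B,C,D,E,F} → run B
t=4: ready={A,B,C,D,E,F,G} → run B
t=5: ready={A,B,C,D,E,F,G} → run B
t=6: ready={A,B,C,D,E,F,G} → run B
t=7: ready={A,C,D,E,F,G} → run E
t=8: ready={A,C,D,E,F,G} → run E
t=9: ready={A,C,D,F,G} → run A
t=10: ready={A,C,D,F,G} → run A
t=11: ready={A,C,D,F,G} → run A
t=12: ready={C,D,F,G} → run C
t=13: ready={C,D,F,G} → run C
t=14: ready={C,D,F,G} → run C
t=15: ready={C,D,F,G} → run C
t=16: ready={C,D,F,G} → run C
t=17: ready={D,F,G} → run F
t=18: ready={D,F,G} → run F
t=19: ready={D,F,G} → run F
t=20: ready={D,F,G} → run F
t=21: ready={D,F,G} → run F
t=22: ready={D,F,G} → run F
t=23: ready={D,G} → run D
t=24: ready={D,G} → run D
t=25: ready={G} → run G
t=26: ready={G} → run G
t=27: (idle)
t=28: (idle)
t=29: (idle)
t=30: (idle)

completion order = B, E, A, C, F, D, G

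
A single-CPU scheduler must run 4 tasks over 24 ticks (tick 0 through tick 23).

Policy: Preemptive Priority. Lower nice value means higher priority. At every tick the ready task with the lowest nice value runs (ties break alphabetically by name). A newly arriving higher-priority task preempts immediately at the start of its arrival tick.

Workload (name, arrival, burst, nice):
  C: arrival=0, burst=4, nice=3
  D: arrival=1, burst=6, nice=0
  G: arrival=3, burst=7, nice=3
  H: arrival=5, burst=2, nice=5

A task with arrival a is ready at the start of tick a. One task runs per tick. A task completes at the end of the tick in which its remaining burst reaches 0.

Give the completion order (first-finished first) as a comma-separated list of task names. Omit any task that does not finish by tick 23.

t=0: ready={C} → run C
t=1: ready={C,D} → run D
t=2: ready={C,D} → run D
t=3: ready={C,D,G} → run D
t=4: ready={C,D,G} → run D
t=5: ready={C,D,G,H} → run D
t=6: ready={C,D,G,H} → run D
t=7: ready={C,G,H} → run C
t=8: ready={C,G,H} → run C
t=9: ready={C,G,H} → run C
t=10: ready={G,H} → run G
t=11: ready={G,H} → run G
t=12: ready={G,H} → run G
t=13: ready={G,H} → run G
t=14: ready={G,H} → run G
t=15: ready={G,H} → run G
t=16: ready={G,H} → run G
t=17: ready={H} → run H
t=18: ready={H} → run H
t=19: (idle)
t=20: (idle)
t=21: (idle)
t=22: (idle)
t=23: (idle)

completion order = D, C, G, H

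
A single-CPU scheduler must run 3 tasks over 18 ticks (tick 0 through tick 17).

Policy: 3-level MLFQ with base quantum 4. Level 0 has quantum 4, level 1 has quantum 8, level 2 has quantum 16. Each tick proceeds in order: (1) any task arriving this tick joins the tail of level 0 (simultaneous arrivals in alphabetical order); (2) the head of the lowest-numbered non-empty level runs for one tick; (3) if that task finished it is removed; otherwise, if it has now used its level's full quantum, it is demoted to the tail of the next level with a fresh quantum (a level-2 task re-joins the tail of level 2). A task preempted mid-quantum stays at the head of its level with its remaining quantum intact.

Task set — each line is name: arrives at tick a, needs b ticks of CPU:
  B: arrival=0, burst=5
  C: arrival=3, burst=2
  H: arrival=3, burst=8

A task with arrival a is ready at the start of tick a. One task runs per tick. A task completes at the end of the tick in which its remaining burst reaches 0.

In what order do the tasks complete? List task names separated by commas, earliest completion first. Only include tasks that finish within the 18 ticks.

t=0: L0/L1/L2 = B/-/- → run B
t=1: L0/L1/L2 = B/-/- → run B
t=2: L0/L1/L2 = B/-/- → run B
t=3: L0/L1/L2 = BCH/-/- → run B
t=4: L0/L1/L2 = CH/B/- → run C
t=5: L0/L1/L2 = CH/B/- → run C
t=6: L0/L1/L2 = H/B/- → run H
t=7: L0/L1/L2 = H/B/- → run H
t=8: L0/L1/L2 = H/B/- → run H
t=9: L0/L1/L2 = H/B/- → run H
t=10: L0/L1/L2 = -/BH/- → run B
t=11: L0/L1/L2 = -/H/- → run H
t=12: L0/L1/L2 = -/H/- → run H
t=13: L0/L1/L2 = -/H/- → run H
t=14: L0/L1/L2 = -/H/- → run H
t=15: (idle)
t=16: (idle)
t=17: (idle)

completion order = C, B, H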